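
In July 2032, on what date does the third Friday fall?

July 1, 2032 is a Thursday.
The first Friday is therefore July 2 (1 days later).
The third Friday is 2 + 2×7 = July 16.

July 16, 2032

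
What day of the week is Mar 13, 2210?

Tuesday

Doomsday rule: the anchor day for the 2200s is Friday. For year 10: 10÷12 = 0 r 10, and 10÷4 = 2, so 0+10+2 = 12.
Friday + 12 ≡ Wednesday — that's 2210's doomsday.
In March the doomsday date is Mar 14.
Mar 13 is 1 day before Mar 14; 1 mod 7 = 1, so Wednesday − 1 = Tuesday.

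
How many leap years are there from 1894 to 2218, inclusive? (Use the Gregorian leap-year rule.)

Multiples of 4 in [1894,2218]: 81.
Of those, multiples of 100: 4 (not leap unless ÷400).
Multiples of 400: 1.
Leap years = 81 − 4 + 1 = 78.

78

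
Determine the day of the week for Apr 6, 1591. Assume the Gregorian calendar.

Saturday

Doomsday rule: the anchor day for the 1500s is Wednesday. For year 91: 91÷12 = 7 r 7, and 7÷4 = 1, so 7+7+1 = 15.
Wednesday + 15 ≡ Thursday — that's 1591's doomsday.
In April the doomsday date is Apr 4.
Apr 6 is 2 days after Apr 4; 2 mod 7 = 2, so Thursday + 2 = Saturday.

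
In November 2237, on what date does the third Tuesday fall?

November 21, 2237

November 1, 2237 is a Wednesday.
The first Tuesday is therefore November 7 (6 days later).
The third Tuesday is 7 + 2×7 = November 21.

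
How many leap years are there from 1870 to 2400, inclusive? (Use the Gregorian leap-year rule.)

129

Multiples of 4 in [1870,2400]: 133.
Of those, multiples of 100: 6 (not leap unless ÷400).
Multiples of 400: 2.
Leap years = 133 − 6 + 2 = 129.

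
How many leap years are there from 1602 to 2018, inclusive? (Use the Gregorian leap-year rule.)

101

Multiples of 4 in [1602,2018]: 104.
Of those, multiples of 100: 4 (not leap unless ÷400).
Multiples of 400: 1.
Leap years = 104 − 4 + 1 = 101.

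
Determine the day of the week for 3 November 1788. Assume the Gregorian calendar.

Monday

Doomsday rule: the anchor day for the 1700s is Sunday. For year 88: 88÷12 = 7 r 4, and 4÷4 = 1, so 7+4+1 = 12.
Sunday + 12 ≡ Friday — that's 1788's doomsday.
In November the doomsday date is Nov 7.
Nov 3 is 4 days before Nov 7; 4 mod 7 = 4, so Friday − 4 = Monday.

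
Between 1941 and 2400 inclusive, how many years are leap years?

Multiples of 4 in [1941,2400]: 115.
Of those, multiples of 100: 5 (not leap unless ÷400).
Multiples of 400: 2.
Leap years = 115 − 5 + 2 = 112.

112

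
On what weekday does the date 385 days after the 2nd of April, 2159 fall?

Monday

First find the weekday of Apr 2, 2159. Doomsday rule: the anchor day for the 2100s is Sunday. For year 59: 59÷12 = 4 r 11, and 11÷4 = 2, so 4+11+2 = 17.
Sunday + 17 ≡ Wednesday — that's 2159's doomsday.
In April the doomsday date is Apr 4.
Apr 2 is 2 days before Apr 4; 2 mod 7 = 2, so Wednesday − 2 = Monday.
385 mod 7 = 0, so 385 days after a Monday is Monday + 0 = Monday.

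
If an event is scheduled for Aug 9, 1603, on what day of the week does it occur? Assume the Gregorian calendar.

Doomsday rule: the anchor day for the 1600s is Tuesday. For year 03: 3÷12 = 0 r 3, and 3÷4 = 0, so 0+3+0 = 3.
Tuesday + 3 ≡ Friday — that's 1603's doomsday.
In August the doomsday date is Aug 8.
Aug 9 is 1 day after Aug 8; 1 mod 7 = 1, so Friday + 1 = Saturday.

Saturday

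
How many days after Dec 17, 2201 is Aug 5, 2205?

Dec 17, 2201 → Dec 17, 2202: 365 days.
Dec 17, 2202 → Dec 17, 2203: 365 days.
Dec 17, 2203 → Dec 17, 2204: 366 days (Feb 29, 2204 is in that span).
Dec 17, 2204 → Jan 17, 2205: 31 days (December has 31).
Jan 17, 2205 → Feb 17, 2205: 31 days (January has 31).
Feb 17, 2205 → Mar 17, 2205: 28 days (February has 28).
Mar 17, 2205 → Apr 17, 2205: 31 days (March has 31).
Apr 17, 2205 → May 17, 2205: 30 days (April has 30).
May 17, 2205 → Jun 17, 2205: 31 days (May has 31).
Jun 17, 2205 → Jul 17, 2205: 30 days (June has 30).
Jul 17, 2205 → Aug 5, 2205: 19 days.
Total: 1327 days.

1327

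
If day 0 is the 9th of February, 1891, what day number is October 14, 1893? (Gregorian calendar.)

978

Feb 9, 1891 → Feb 9, 1892: 365 days.
Feb 9, 1892 → Feb 9, 1893: 366 days (Feb 29, 1892 is in that span).
Feb 9, 1893 → Mar 9, 1893: 28 days (February has 28).
Mar 9, 1893 → Apr 9, 1893: 31 days (March has 31).
Apr 9, 1893 → May 9, 1893: 30 days (April has 30).
May 9, 1893 → Jun 9, 1893: 31 days (May has 31).
Jun 9, 1893 → Jul 9, 1893: 30 days (June has 30).
Jul 9, 1893 → Aug 9, 1893: 31 days (July has 31).
Aug 9, 1893 → Sep 9, 1893: 31 days (August has 31).
Sep 9, 1893 → Oct 9, 1893: 30 days (September has 30).
Oct 9, 1893 → Oct 14, 1893: 5 days.
Total: 978 days.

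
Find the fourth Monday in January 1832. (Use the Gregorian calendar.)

January 23, 1832

January 1, 1832 is a Sunday.
The first Monday is therefore January 2 (1 days later).
The fourth Monday is 2 + 3×7 = January 23.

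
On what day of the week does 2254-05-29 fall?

Doomsday rule: the anchor day for the 2200s is Friday. For year 54: 54÷12 = 4 r 6, and 6÷4 = 1, so 4+6+1 = 11.
Friday + 11 ≡ Tuesday — that's 2254's doomsday.
In May the doomsday date is May 9.
May 29 is 20 days after May 9; 20 mod 7 = 6, so Tuesday + 6 = Monday.

Monday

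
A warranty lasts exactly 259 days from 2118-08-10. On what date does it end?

April 26, 2119

Aug has 31 days: +22 → Sep 1, 2118 (237 left).
Sep has 30 days: +30 → Oct 1, 2118 (207 left).
Oct has 31 days: +31 → Nov 1, 2118 (176 left).
Nov has 30 days: +30 → Dec 1, 2118 (146 left).
Dec has 31 days: +31 → Jan 1, 2119 (115 left).
Jan has 31 days: +31 → Feb 1, 2119 (84 left).
Feb has 28 days: +28 → Mar 1, 2119 (56 left).
Mar has 31 days: +31 → Apr 1, 2119 (25 left).
+25 → Apr 26, 2119.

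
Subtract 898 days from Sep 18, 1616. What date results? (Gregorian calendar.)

April 4, 1614

−366 (one year; includes Feb 29, 1616) → Sep 18, 1615 (532 left).
−365 (one year) → Sep 18, 1614 (167 left).
−18 → Aug 31, 1614 (end of Aug, 31 days; 149 left).
−31 → Jul 31, 1614 (end of Jul, 31 days; 118 left).
−31 → Jun 30, 1614 (end of Jun, 30 days; 87 left).
−30 → May 31, 1614 (end of May, 31 days; 57 left).
−31 → Apr 30, 1614 (end of Apr, 30 days; 26 left).
−26 → Apr 4, 1614.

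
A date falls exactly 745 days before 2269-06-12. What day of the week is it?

Wednesday

Jun 12, 2269 is a Saturday.
745 mod 7 = 3, so 745 days before a Saturday is Saturday − 3 = Wednesday.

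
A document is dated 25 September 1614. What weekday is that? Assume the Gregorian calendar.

Thursday

Doomsday rule: the anchor day for the 1600s is Tuesday. For year 14: 14÷12 = 1 r 2, and 2÷4 = 0, so 1+2+0 = 3.
Tuesday + 3 ≡ Friday — that's 1614's doomsday.
In September the doomsday date is Sep 5.
Sep 25 is 20 days after Sep 5; 20 mod 7 = 6, so Friday + 6 = Thursday.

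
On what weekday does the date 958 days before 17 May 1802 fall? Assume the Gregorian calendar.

Tuesday

First find the weekday of May 17, 1802. Doomsday rule: the anchor day for the 1800s is Friday. For year 02: 2÷12 = 0 r 2, and 2÷4 = 0, so 0+2+0 = 2.
Friday + 2 ≡ Sunday — that's 1802's doomsday.
In May the doomsday date is May 9.
May 17 is 8 days after May 9; 8 mod 7 = 1, so Sunday + 1 = Monday.
958 mod 7 = 6, so 958 days before a Monday is Monday − 6 = Tuesday.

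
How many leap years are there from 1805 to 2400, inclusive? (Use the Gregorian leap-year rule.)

Multiples of 4 in [1805,2400]: 149.
Of those, multiples of 100: 6 (not leap unless ÷400).
Multiples of 400: 2.
Leap years = 149 − 6 + 2 = 145.

145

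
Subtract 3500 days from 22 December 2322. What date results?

−365 (one year) → Dec 22, 2321 (3135 left).
−365 (one year) → Dec 22, 2320 (2770 left).
−366 (one year; includes Feb 29, 2320) → Dec 22, 2319 (2404 left).
−365 (one year) → Dec 22, 2318 (2039 left).
−365 (one year) → Dec 22, 2317 (1674 left).
−365 (one year) → Dec 22, 2316 (1309 left).
−366 (one year; includes Feb 29, 2316) → Dec 22, 2315 (943 left).
−365 (one year) → Dec 22, 2314 (578 left).
−365 (one year) → Dec 22, 2313 (213 left).
−22 → Nov 30, 2313 (end of Nov, 30 days; 191 left).
−30 → Oct 31, 2313 (end of Oct, 31 days; 161 left).
−31 → Sep 30, 2313 (end of Sep, 30 days; 130 left).
−30 → Aug 31, 2313 (end of Aug, 31 days; 100 left).
−31 → Jul 31, 2313 (end of Jul, 31 days; 69 left).
−31 → Jun 30, 2313 (end of Jun, 30 days; 38 left).
−30 → May 31, 2313 (end of May, 31 days; 8 left).
−8 → May 23, 2313.

May 23, 2313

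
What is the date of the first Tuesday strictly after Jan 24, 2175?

Jan 24, 2175 is a Tuesday.
From Tuesday to the next Tuesday is 7 days.
Jan 24, 2175 + 7 = Jan 31, 2175.

January 31, 2175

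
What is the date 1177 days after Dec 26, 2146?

+365 (one year) → Dec 26, 2147 (812 left).
+366 (one year; includes Feb 29, 2148) → Dec 26, 2148 (446 left).
+365 (one year) → Dec 26, 2149 (81 left).
Dec has 31 days: +6 → Jan 1, 2150 (75 left).
Jan has 31 days: +31 → Feb 1, 2150 (44 left).
Feb has 28 days: +28 → Mar 1, 2150 (16 left).
+16 → Mar 17, 2150.

March 17, 2150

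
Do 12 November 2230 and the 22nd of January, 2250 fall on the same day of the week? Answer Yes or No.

No

From Nov 12, 2230 to Jan 22, 2250 is 7011 days.
7011 mod 7 = 4, so they are different weekdays.
(Nov 12, 2230 is a Friday; Jan 22, 2250 is a Tuesday.)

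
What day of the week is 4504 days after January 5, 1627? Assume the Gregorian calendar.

Jan 5, 1627 is a Tuesday.
4504 mod 7 = 3, so 4504 days after a Tuesday is Tuesday + 3 = Friday.

Friday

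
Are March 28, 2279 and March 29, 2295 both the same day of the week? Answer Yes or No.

From Mar 28, 2279 to Mar 29, 2295 is 5845 days.
5845 mod 7 = 0, so they are the same weekday.
(Mar 28, 2279 is a Friday; Mar 29, 2295 is a Friday.)

Yes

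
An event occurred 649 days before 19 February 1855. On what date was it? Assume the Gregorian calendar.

−365 (one year) → Feb 19, 1854 (284 left).
−19 → Jan 31, 1854 (end of Jan, 31 days; 265 left).
−31 → Dec 31, 1853 (end of Dec, 31 days; 234 left).
−31 → Nov 30, 1853 (end of Nov, 30 days; 203 left).
−30 → Oct 31, 1853 (end of Oct, 31 days; 173 left).
−31 → Sep 30, 1853 (end of Sep, 30 days; 142 left).
−30 → Aug 31, 1853 (end of Aug, 31 days; 112 left).
−31 → Jul 31, 1853 (end of Jul, 31 days; 81 left).
−31 → Jun 30, 1853 (end of Jun, 30 days; 50 left).
−30 → May 31, 1853 (end of May, 31 days; 20 left).
−20 → May 11, 1853.

May 11, 1853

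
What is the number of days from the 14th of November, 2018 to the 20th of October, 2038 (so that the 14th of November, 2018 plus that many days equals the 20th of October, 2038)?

7280

Nov 14, 2018 → Nov 14, 2019: 365 days.
Nov 14, 2019 → Nov 14, 2020: 366 days (Feb 29, 2020 is in that span).
Nov 14, 2020 → Nov 14, 2021: 365 days.
Nov 14, 2021 → Nov 14, 2022: 365 days.
Nov 14, 2022 → Nov 14, 2023: 365 days.
Nov 14, 2023 → Nov 14, 2024: 366 days (Feb 29, 2024 is in that span).
Nov 14, 2024 → Nov 14, 2025: 365 days.
Nov 14, 2025 → Nov 14, 2026: 365 days.
Nov 14, 2026 → Nov 14, 2027: 365 days.
Nov 14, 2027 → Nov 14, 2028: 366 days (Feb 29, 2028 is in that span).
Nov 14, 2028 → Nov 14, 2029: 365 days.
Nov 14, 2029 → Nov 14, 2030: 365 days.
Nov 14, 2030 → Nov 14, 2031: 365 days.
Nov 14, 2031 → Nov 14, 2032: 366 days (Feb 29, 2032 is in that span).
Nov 14, 2032 → Nov 14, 2033: 365 days.
Nov 14, 2033 → Nov 14, 2034: 365 days.
Nov 14, 2034 → Nov 14, 2035: 365 days.
Nov 14, 2035 → Nov 14, 2036: 366 days (Feb 29, 2036 is in that span).
Nov 14, 2036 → Nov 14, 2037: 365 days.
Nov 14, 2037 → Dec 14, 2037: 30 days (November has 30).
Dec 14, 2037 → Jan 14, 2038: 31 days (December has 31).
Jan 14, 2038 → Feb 14, 2038: 31 days (January has 31).
Feb 14, 2038 → Mar 14, 2038: 28 days (February has 28).
Mar 14, 2038 → Apr 14, 2038: 31 days (March has 31).
Apr 14, 2038 → May 14, 2038: 30 days (April has 30).
May 14, 2038 → Jun 14, 2038: 31 days (May has 31).
Jun 14, 2038 → Jul 14, 2038: 30 days (June has 30).
Jul 14, 2038 → Aug 14, 2038: 31 days (July has 31).
Aug 14, 2038 → Sep 14, 2038: 31 days (August has 31).
Sep 14, 2038 → Oct 14, 2038: 30 days (September has 30).
Oct 14, 2038 → Oct 20, 2038: 6 days.
Total: 7280 days.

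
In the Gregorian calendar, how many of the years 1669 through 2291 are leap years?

150

Multiples of 4 in [1669,2291]: 155.
Of those, multiples of 100: 6 (not leap unless ÷400).
Multiples of 400: 1.
Leap years = 155 − 6 + 1 = 150.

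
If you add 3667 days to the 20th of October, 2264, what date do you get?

November 4, 2274

+365 (one year) → Oct 20, 2265 (3302 left).
+365 (one year) → Oct 20, 2266 (2937 left).
+365 (one year) → Oct 20, 2267 (2572 left).
+366 (one year; includes Feb 29, 2268) → Oct 20, 2268 (2206 left).
+365 (one year) → Oct 20, 2269 (1841 left).
+365 (one year) → Oct 20, 2270 (1476 left).
+365 (one year) → Oct 20, 2271 (1111 left).
+366 (one year; includes Feb 29, 2272) → Oct 20, 2272 (745 left).
+365 (one year) → Oct 20, 2273 (380 left).
Oct has 31 days: +12 → Nov 1, 2273 (368 left).
Nov has 30 days: +30 → Dec 1, 2273 (338 left).
Dec has 31 days: +31 → Jan 1, 2274 (307 left).
Jan has 31 days: +31 → Feb 1, 2274 (276 left).
Feb has 28 days: +28 → Mar 1, 2274 (248 left).
Mar has 31 days: +31 → Apr 1, 2274 (217 left).
Apr has 30 days: +30 → May 1, 2274 (187 left).
May has 31 days: +31 → Jun 1, 2274 (156 left).
Jun has 30 days: +30 → Jul 1, 2274 (126 left).
Jul has 31 days: +31 → Aug 1, 2274 (95 left).
Aug has 31 days: +31 → Sep 1, 2274 (64 left).
Sep has 30 days: +30 → Oct 1, 2274 (34 left).
Oct has 31 days: +31 → Nov 1, 2274 (3 left).
+3 → Nov 4, 2274.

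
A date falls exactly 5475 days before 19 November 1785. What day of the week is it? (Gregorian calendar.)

First find the weekday of Nov 19, 1785. Doomsday rule: the anchor day for the 1700s is Sunday. For year 85: 85÷12 = 7 r 1, and 1÷4 = 0, so 7+1+0 = 8.
Sunday + 8 ≡ Monday — that's 1785's doomsday.
In November the doomsday date is Nov 7.
Nov 19 is 12 days after Nov 7; 12 mod 7 = 5, so Monday + 5 = Saturday.
5475 mod 7 = 1, so 5475 days before a Saturday is Saturday − 1 = Friday.

Friday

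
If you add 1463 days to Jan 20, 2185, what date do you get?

+365 (one year) → Jan 20, 2186 (1098 left).
+365 (one year) → Jan 20, 2187 (733 left).
+365 (one year) → Jan 20, 2188 (368 left).
Jan has 31 days: +12 → Feb 1, 2188 (356 left).
Feb has 29 days: +29 → Mar 1, 2188 (327 left).
Mar has 31 days: +31 → Apr 1, 2188 (296 left).
Apr has 30 days: +30 → May 1, 2188 (266 left).
May has 31 days: +31 → Jun 1, 2188 (235 left).
Jun has 30 days: +30 → Jul 1, 2188 (205 left).
Jul has 31 days: +31 → Aug 1, 2188 (174 left).
Aug has 31 days: +31 → Sep 1, 2188 (143 left).
Sep has 30 days: +30 → Oct 1, 2188 (113 left).
Oct has 31 days: +31 → Nov 1, 2188 (82 left).
Nov has 30 days: +30 → Dec 1, 2188 (52 left).
Dec has 31 days: +31 → Jan 1, 2189 (21 left).
+21 → Jan 22, 2189.

January 22, 2189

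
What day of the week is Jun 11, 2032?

Friday

Doomsday rule: the anchor day for the 2000s is Tuesday. For year 32: 32÷12 = 2 r 8, and 8÷4 = 2, so 2+8+2 = 12.
Tuesday + 12 ≡ Sunday — that's 2032's doomsday.
In June the doomsday date is Jun 6.
Jun 11 is 5 days after Jun 6; 5 mod 7 = 5, so Sunday + 5 = Friday.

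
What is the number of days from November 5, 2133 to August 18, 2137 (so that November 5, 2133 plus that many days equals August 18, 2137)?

1382

Nov 5, 2133 → Nov 5, 2134: 365 days.
Nov 5, 2134 → Nov 5, 2135: 365 days.
Nov 5, 2135 → Nov 5, 2136: 366 days (Feb 29, 2136 is in that span).
Nov 5, 2136 → Dec 5, 2136: 30 days (November has 30).
Dec 5, 2136 → Jan 5, 2137: 31 days (December has 31).
Jan 5, 2137 → Feb 5, 2137: 31 days (January has 31).
Feb 5, 2137 → Mar 5, 2137: 28 days (February has 28).
Mar 5, 2137 → Apr 5, 2137: 31 days (March has 31).
Apr 5, 2137 → May 5, 2137: 30 days (April has 30).
May 5, 2137 → Jun 5, 2137: 31 days (May has 31).
Jun 5, 2137 → Jul 5, 2137: 30 days (June has 30).
Jul 5, 2137 → Aug 5, 2137: 31 days (July has 31).
Aug 5, 2137 → Aug 18, 2137: 13 days.
Total: 1382 days.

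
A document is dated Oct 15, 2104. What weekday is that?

Wednesday

Doomsday rule: the anchor day for the 2100s is Sunday. For year 04: 4÷12 = 0 r 4, and 4÷4 = 1, so 0+4+1 = 5.
Sunday + 5 ≡ Friday — that's 2104's doomsday.
In October the doomsday date is Oct 10.
Oct 15 is 5 days after Oct 10; 5 mod 7 = 5, so Friday + 5 = Wednesday.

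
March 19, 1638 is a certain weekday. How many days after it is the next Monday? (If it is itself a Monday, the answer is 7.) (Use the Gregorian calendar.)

3

Mar 19, 1638 is a Friday.
From Friday to the next Monday is 3 days.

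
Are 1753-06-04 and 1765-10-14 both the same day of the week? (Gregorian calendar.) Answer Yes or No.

Yes

From Jun 4, 1753 to Oct 14, 1765 is 4515 days.
4515 mod 7 = 0, so they are the same weekday.
(Jun 4, 1753 is a Monday; Oct 14, 1765 is a Monday.)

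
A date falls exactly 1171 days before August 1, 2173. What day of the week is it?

First find the weekday of Aug 1, 2173. Doomsday rule: the anchor day for the 2100s is Sunday. For year 73: 73÷12 = 6 r 1, and 1÷4 = 0, so 6+1+0 = 7.
Sunday + 7 ≡ Sunday — that's 2173's doomsday.
In August the doomsday date is Aug 8.
Aug 1 is 7 days before Aug 8; 7 mod 7 = 0, so Sunday − 0 = Sunday.
1171 mod 7 = 2, so 1171 days before a Sunday is Sunday − 2 = Friday.

Friday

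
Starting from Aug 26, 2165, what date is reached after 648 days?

+365 (one year) → Aug 26, 2166 (283 left).
Aug has 31 days: +6 → Sep 1, 2166 (277 left).
Sep has 30 days: +30 → Oct 1, 2166 (247 left).
Oct has 31 days: +31 → Nov 1, 2166 (216 left).
Nov has 30 days: +30 → Dec 1, 2166 (186 left).
Dec has 31 days: +31 → Jan 1, 2167 (155 left).
Jan has 31 days: +31 → Feb 1, 2167 (124 left).
Feb has 28 days: +28 → Mar 1, 2167 (96 left).
Mar has 31 days: +31 → Apr 1, 2167 (65 left).
Apr has 30 days: +30 → May 1, 2167 (35 left).
May has 31 days: +31 → Jun 1, 2167 (4 left).
+4 → Jun 5, 2167.

June 5, 2167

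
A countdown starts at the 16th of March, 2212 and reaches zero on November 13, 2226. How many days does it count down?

Mar 16, 2212 → Mar 16, 2213: 365 days.
Mar 16, 2213 → Mar 16, 2214: 365 days.
Mar 16, 2214 → Mar 16, 2215: 365 days.
Mar 16, 2215 → Mar 16, 2216: 366 days (Feb 29, 2216 is in that span).
Mar 16, 2216 → Mar 16, 2217: 365 days.
Mar 16, 2217 → Mar 16, 2218: 365 days.
Mar 16, 2218 → Mar 16, 2219: 365 days.
Mar 16, 2219 → Mar 16, 2220: 366 days (Feb 29, 2220 is in that span).
Mar 16, 2220 → Mar 16, 2221: 365 days.
Mar 16, 2221 → Mar 16, 2222: 365 days.
Mar 16, 2222 → Mar 16, 2223: 365 days.
Mar 16, 2223 → Mar 16, 2224: 366 days (Feb 29, 2224 is in that span).
Mar 16, 2224 → Mar 16, 2225: 365 days.
Mar 16, 2225 → Mar 16, 2226: 365 days.
Mar 16, 2226 → Apr 16, 2226: 31 days (March has 31).
Apr 16, 2226 → May 16, 2226: 30 days (April has 30).
May 16, 2226 → Jun 16, 2226: 31 days (May has 31).
Jun 16, 2226 → Jul 16, 2226: 30 days (June has 30).
Jul 16, 2226 → Aug 16, 2226: 31 days (July has 31).
Aug 16, 2226 → Sep 16, 2226: 31 days (August has 31).
Sep 16, 2226 → Oct 16, 2226: 30 days (September has 30).
Oct 16, 2226 → Nov 13, 2226: 28 days.
Total: 5355 days.

5355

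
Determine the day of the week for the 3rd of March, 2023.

Doomsday rule: the anchor day for the 2000s is Tuesday. For year 23: 23÷12 = 1 r 11, and 11÷4 = 2, so 1+11+2 = 14.
Tuesday + 14 ≡ Tuesday — that's 2023's doomsday.
In March the doomsday date is Mar 14.
Mar 3 is 11 days before Mar 14; 11 mod 7 = 4, so Tuesday − 4 = Friday.

Friday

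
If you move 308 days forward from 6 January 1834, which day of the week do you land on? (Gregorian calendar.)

Monday

First find the weekday of Jan 6, 1834. Doomsday rule: the anchor day for the 1800s is Friday. For year 34: 34÷12 = 2 r 10, and 10÷4 = 2, so 2+10+2 = 14.
Friday + 14 ≡ Friday — that's 1834's doomsday.
In January the doomsday date is Jan 3 (1834 is not a leap year).
Jan 6 is 3 days after Jan 3; 3 mod 7 = 3, so Friday + 3 = Monday.
308 mod 7 = 0, so 308 days after a Monday is Monday + 0 = Monday.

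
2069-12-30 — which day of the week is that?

Doomsday rule: the anchor day for the 2000s is Tuesday. For year 69: 69÷12 = 5 r 9, and 9÷4 = 2, so 5+9+2 = 16.
Tuesday + 16 ≡ Thursday — that's 2069's doomsday.
In December the doomsday date is Dec 12.
Dec 30 is 18 days after Dec 12; 18 mod 7 = 4, so Thursday + 4 = Monday.

Monday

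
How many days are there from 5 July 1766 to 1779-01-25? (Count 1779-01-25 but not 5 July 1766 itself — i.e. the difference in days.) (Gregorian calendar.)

Jul 5, 1766 → Jul 5, 1767: 365 days.
Jul 5, 1767 → Jul 5, 1768: 366 days (Feb 29, 1768 is in that span).
Jul 5, 1768 → Jul 5, 1769: 365 days.
Jul 5, 1769 → Jul 5, 1770: 365 days.
Jul 5, 1770 → Jul 5, 1771: 365 days.
Jul 5, 1771 → Jul 5, 1772: 366 days (Feb 29, 1772 is in that span).
Jul 5, 1772 → Jul 5, 1773: 365 days.
Jul 5, 1773 → Jul 5, 1774: 365 days.
Jul 5, 1774 → Jul 5, 1775: 365 days.
Jul 5, 1775 → Jul 5, 1776: 366 days (Feb 29, 1776 is in that span).
Jul 5, 1776 → Jul 5, 1777: 365 days.
Jul 5, 1777 → Jul 5, 1778: 365 days.
Jul 5, 1778 → Aug 5, 1778: 31 days (July has 31).
Aug 5, 1778 → Sep 5, 1778: 31 days (August has 31).
Sep 5, 1778 → Oct 5, 1778: 30 days (September has 30).
Oct 5, 1778 → Nov 5, 1778: 31 days (October has 31).
Nov 5, 1778 → Dec 5, 1778: 30 days (November has 30).
Dec 5, 1778 → Jan 5, 1779: 31 days (December has 31).
Jan 5, 1779 → Jan 25, 1779: 20 days.
Total: 4587 days.

4587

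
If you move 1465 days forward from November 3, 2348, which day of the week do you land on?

Friday

First find the weekday of Nov 3, 2348. Doomsday rule: the anchor day for the 2300s is Wednesday. For year 48: 48÷12 = 4 r 0, and 0÷4 = 0, so 4+0+0 = 4.
Wednesday + 4 ≡ Sunday — that's 2348's doomsday.
In November the doomsday date is Nov 7.
Nov 3 is 4 days before Nov 7; 4 mod 7 = 4, so Sunday − 4 = Wednesday.
1465 mod 7 = 2, so 1465 days after a Wednesday is Wednesday + 2 = Friday.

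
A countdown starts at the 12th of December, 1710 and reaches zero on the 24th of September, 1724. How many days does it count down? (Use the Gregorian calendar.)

Dec 12, 1710 → Dec 12, 1711: 365 days.
Dec 12, 1711 → Dec 12, 1712: 366 days (Feb 29, 1712 is in that span).
Dec 12, 1712 → Dec 12, 1713: 365 days.
Dec 12, 1713 → Dec 12, 1714: 365 days.
Dec 12, 1714 → Dec 12, 1715: 365 days.
Dec 12, 1715 → Dec 12, 1716: 366 days (Feb 29, 1716 is in that span).
Dec 12, 1716 → Dec 12, 1717: 365 days.
Dec 12, 1717 → Dec 12, 1718: 365 days.
Dec 12, 1718 → Dec 12, 1719: 365 days.
Dec 12, 1719 → Dec 12, 1720: 366 days (Feb 29, 1720 is in that span).
Dec 12, 1720 → Dec 12, 1721: 365 days.
Dec 12, 1721 → Dec 12, 1722: 365 days.
Dec 12, 1722 → Dec 12, 1723: 365 days.
Dec 12, 1723 → Jan 12, 1724: 31 days (December has 31).
Jan 12, 1724 → Feb 12, 1724: 31 days (January has 31).
Feb 12, 1724 → Mar 12, 1724: 29 days (February has 29).
Mar 12, 1724 → Apr 12, 1724: 31 days (March has 31).
Apr 12, 1724 → May 12, 1724: 30 days (April has 30).
May 12, 1724 → Jun 12, 1724: 31 days (May has 31).
Jun 12, 1724 → Jul 12, 1724: 30 days (June has 30).
Jul 12, 1724 → Aug 12, 1724: 31 days (July has 31).
Aug 12, 1724 → Sep 12, 1724: 31 days (August has 31).
Sep 12, 1724 → Sep 24, 1724: 12 days.
Total: 5035 days.

5035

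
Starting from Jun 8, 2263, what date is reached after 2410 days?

January 12, 2270

+366 (one year; includes Feb 29, 2264) → Jun 8, 2264 (2044 left).
+365 (one year) → Jun 8, 2265 (1679 left).
+365 (one year) → Jun 8, 2266 (1314 left).
+365 (one year) → Jun 8, 2267 (949 left).
+366 (one year; includes Feb 29, 2268) → Jun 8, 2268 (583 left).
+365 (one year) → Jun 8, 2269 (218 left).
Jun has 30 days: +23 → Jul 1, 2269 (195 left).
Jul has 31 days: +31 → Aug 1, 2269 (164 left).
Aug has 31 days: +31 → Sep 1, 2269 (133 left).
Sep has 30 days: +30 → Oct 1, 2269 (103 left).
Oct has 31 days: +31 → Nov 1, 2269 (72 left).
Nov has 30 days: +30 → Dec 1, 2269 (42 left).
Dec has 31 days: +31 → Jan 1, 2270 (11 left).
+11 → Jan 12, 2270.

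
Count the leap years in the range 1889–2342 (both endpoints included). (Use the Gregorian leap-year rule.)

Multiples of 4 in [1889,2342]: 113.
Of those, multiples of 100: 5 (not leap unless ÷400).
Multiples of 400: 1.
Leap years = 113 − 5 + 1 = 109.

109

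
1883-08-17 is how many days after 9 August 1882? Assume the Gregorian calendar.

Aug 9, 1882 → Sep 9, 1882: 31 days (August has 31).
Sep 9, 1882 → Oct 9, 1882: 30 days (September has 30).
Oct 9, 1882 → Nov 9, 1882: 31 days (October has 31).
Nov 9, 1882 → Dec 9, 1882: 30 days (November has 30).
Dec 9, 1882 → Jan 9, 1883: 31 days (December has 31).
Jan 9, 1883 → Feb 9, 1883: 31 days (January has 31).
Feb 9, 1883 → Mar 9, 1883: 28 days (February has 28).
Mar 9, 1883 → Apr 9, 1883: 31 days (March has 31).
Apr 9, 1883 → May 9, 1883: 30 days (April has 30).
May 9, 1883 → Jun 9, 1883: 31 days (May has 31).
Jun 9, 1883 → Jul 9, 1883: 30 days (June has 30).
Jul 9, 1883 → Aug 9, 1883: 31 days (July has 31).
Aug 9, 1883 → Aug 17, 1883: 8 days.
Total: 373 days.

373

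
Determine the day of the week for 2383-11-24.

Thursday

Doomsday rule: the anchor day for the 2300s is Wednesday. For year 83: 83÷12 = 6 r 11, and 11÷4 = 2, so 6+11+2 = 19.
Wednesday + 19 ≡ Monday — that's 2383's doomsday.
In November the doomsday date is Nov 7.
Nov 24 is 17 days after Nov 7; 17 mod 7 = 3, so Monday + 3 = Thursday.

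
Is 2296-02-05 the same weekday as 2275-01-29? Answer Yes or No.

No

From Jan 29, 2275 to Feb 5, 2296 is 7677 days.
7677 mod 7 = 5, so they are different weekdays.
(Jan 29, 2275 is a Friday; Feb 5, 2296 is a Wednesday.)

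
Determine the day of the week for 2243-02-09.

Thursday

Doomsday rule: the anchor day for the 2200s is Friday. For year 43: 43÷12 = 3 r 7, and 7÷4 = 1, so 3+7+1 = 11.
Friday + 11 ≡ Tuesday — that's 2243's doomsday.
In February the doomsday date is Feb 28 (2243 is not a leap year).
Feb 9 is 19 days before Feb 28; 19 mod 7 = 5, so Tuesday − 5 = Thursday.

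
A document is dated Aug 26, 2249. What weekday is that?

Sunday

Doomsday rule: the anchor day for the 2200s is Friday. For year 49: 49÷12 = 4 r 1, and 1÷4 = 0, so 4+1+0 = 5.
Friday + 5 ≡ Wednesday — that's 2249's doomsday.
In August the doomsday date is Aug 8.
Aug 26 is 18 days after Aug 8; 18 mod 7 = 4, so Wednesday + 4 = Sunday.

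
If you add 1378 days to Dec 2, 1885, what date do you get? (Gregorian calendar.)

September 10, 1889

+365 (one year) → Dec 2, 1886 (1013 left).
+365 (one year) → Dec 2, 1887 (648 left).
+366 (one year; includes Feb 29, 1888) → Dec 2, 1888 (282 left).
Dec has 31 days: +30 → Jan 1, 1889 (252 left).
Jan has 31 days: +31 → Feb 1, 1889 (221 left).
Feb has 28 days: +28 → Mar 1, 1889 (193 left).
Mar has 31 days: +31 → Apr 1, 1889 (162 left).
Apr has 30 days: +30 → May 1, 1889 (132 left).
May has 31 days: +31 → Jun 1, 1889 (101 left).
Jun has 30 days: +30 → Jul 1, 1889 (71 left).
Jul has 31 days: +31 → Aug 1, 1889 (40 left).
Aug has 31 days: +31 → Sep 1, 1889 (9 left).
+9 → Sep 10, 1889.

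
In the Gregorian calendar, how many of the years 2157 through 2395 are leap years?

57

Multiples of 4 in [2157,2395]: 59.
Of those, multiples of 100: 2 (not leap unless ÷400).
Multiples of 400: 0.
Leap years = 59 − 2 + 0 = 57.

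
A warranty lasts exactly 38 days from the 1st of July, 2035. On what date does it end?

August 8, 2035

Jul has 31 days: +31 → Aug 1, 2035 (7 left).
+7 → Aug 8, 2035.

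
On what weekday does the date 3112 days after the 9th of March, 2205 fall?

Mar 9, 2205 is a Saturday.
3112 mod 7 = 4, so 3112 days after a Saturday is Saturday + 4 = Wednesday.

Wednesday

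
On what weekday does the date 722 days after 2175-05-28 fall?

Monday

First find the weekday of May 28, 2175. Doomsday rule: the anchor day for the 2100s is Sunday. For year 75: 75÷12 = 6 r 3, and 3÷4 = 0, so 6+3+0 = 9.
Sunday + 9 ≡ Tuesday — that's 2175's doomsday.
In May the doomsday date is May 9.
May 28 is 19 days after May 9; 19 mod 7 = 5, so Tuesday + 5 = Sunday.
722 mod 7 = 1, so 722 days after a Sunday is Sunday + 1 = Monday.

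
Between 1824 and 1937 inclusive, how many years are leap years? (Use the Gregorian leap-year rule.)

28

Multiples of 4 in [1824,1937]: 29.
Of those, multiples of 100: 1 (not leap unless ÷400).
Multiples of 400: 0.
Leap years = 29 − 1 + 0 = 28.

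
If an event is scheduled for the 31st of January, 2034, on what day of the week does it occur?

Doomsday rule: the anchor day for the 2000s is Tuesday. For year 34: 34÷12 = 2 r 10, and 10÷4 = 2, so 2+10+2 = 14.
Tuesday + 14 ≡ Tuesday — that's 2034's doomsday.
In January the doomsday date is Jan 3 (2034 is not a leap year).
Jan 31 is 28 days after Jan 3; 28 mod 7 = 0, so Tuesday + 0 = Tuesday.

Tuesday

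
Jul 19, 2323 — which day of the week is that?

Doomsday rule: the anchor day for the 2300s is Wednesday. For year 23: 23÷12 = 1 r 11, and 11÷4 = 2, so 1+11+2 = 14.
Wednesday + 14 ≡ Wednesday — that's 2323's doomsday.
In July the doomsday date is Jul 11.
Jul 19 is 8 days after Jul 11; 8 mod 7 = 1, so Wednesday + 1 = Thursday.

Thursday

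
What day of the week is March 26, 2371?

Doomsday rule: the anchor day for the 2300s is Wednesday. For year 71: 71÷12 = 5 r 11, and 11÷4 = 2, so 5+11+2 = 18.
Wednesday + 18 ≡ Sunday — that's 2371's doomsday.
In March the doomsday date is Mar 14.
Mar 26 is 12 days after Mar 14; 12 mod 7 = 5, so Sunday + 5 = Friday.

Friday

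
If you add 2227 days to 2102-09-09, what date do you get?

+365 (one year) → Sep 9, 2103 (1862 left).
+366 (one year; includes Feb 29, 2104) → Sep 9, 2104 (1496 left).
+365 (one year) → Sep 9, 2105 (1131 left).
+365 (one year) → Sep 9, 2106 (766 left).
+365 (one year) → Sep 9, 2107 (401 left).
+366 (one year; includes Feb 29, 2108) → Sep 9, 2108 (35 left).
Sep has 30 days: +22 → Oct 1, 2108 (13 left).
+13 → Oct 14, 2108.

October 14, 2108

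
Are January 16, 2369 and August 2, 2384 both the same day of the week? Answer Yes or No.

Yes

From Jan 16, 2369 to Aug 2, 2384 is 5677 days.
5677 mod 7 = 0, so they are the same weekday.
(Jan 16, 2369 is a Thursday; Aug 2, 2384 is a Thursday.)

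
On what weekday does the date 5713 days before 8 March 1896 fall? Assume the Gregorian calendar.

Saturday

Mar 8, 1896 is a Sunday.
5713 mod 7 = 1, so 5713 days before a Sunday is Sunday − 1 = Saturday.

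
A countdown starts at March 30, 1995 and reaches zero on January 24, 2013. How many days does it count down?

Mar 30, 1995 → Mar 30, 1996: 366 days (Feb 29, 1996 is in that span).
Mar 30, 1996 → Mar 30, 1997: 365 days.
Mar 30, 1997 → Mar 30, 1998: 365 days.
Mar 30, 1998 → Mar 30, 1999: 365 days.
Mar 30, 1999 → Mar 30, 2000: 366 days (Feb 29, 2000 is in that span).
Mar 30, 2000 → Mar 30, 2001: 365 days.
Mar 30, 2001 → Mar 30, 2002: 365 days.
Mar 30, 2002 → Mar 30, 2003: 365 days.
Mar 30, 2003 → Mar 30, 2004: 366 days (Feb 29, 2004 is in that span).
Mar 30, 2004 → Mar 30, 2005: 365 days.
Mar 30, 2005 → Mar 30, 2006: 365 days.
Mar 30, 2006 → Mar 30, 2007: 365 days.
Mar 30, 2007 → Mar 30, 2008: 366 days (Feb 29, 2008 is in that span).
Mar 30, 2008 → Mar 30, 2009: 365 days.
Mar 30, 2009 → Mar 30, 2010: 365 days.
Mar 30, 2010 → Mar 30, 2011: 365 days.
Mar 30, 2011 → Mar 30, 2012: 366 days (Feb 29, 2012 is in that span).
Mar 30, 2012 → Apr 30, 2012: 31 days (March has 31).
Apr 30, 2012 → May 30, 2012: 30 days (April has 30).
May 30, 2012 → Jun 30, 2012: 31 days (May has 31).
Jun 30, 2012 → Jul 30, 2012: 30 days (June has 30).
Jul 30, 2012 → Aug 30, 2012: 31 days (July has 31).
Aug 30, 2012 → Sep 30, 2012: 31 days (August has 31).
Sep 30, 2012 → Oct 30, 2012: 30 days (September has 30).
Oct 30, 2012 → Nov 30, 2012: 31 days (October has 31).
Nov 30, 2012 → Dec 30, 2012: 30 days (November has 30).
Dec 30, 2012 → Jan 24, 2013: 25 days.
Total: 6510 days.

6510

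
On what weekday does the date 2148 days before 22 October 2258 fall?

Saturday

First find the weekday of Oct 22, 2258. Doomsday rule: the anchor day for the 2200s is Friday. For year 58: 58÷12 = 4 r 10, and 10÷4 = 2, so 4+10+2 = 16.
Friday + 16 ≡ Sunday — that's 2258's doomsday.
In October the doomsday date is Oct 10.
Oct 22 is 12 days after Oct 10; 12 mod 7 = 5, so Sunday + 5 = Friday.
2148 mod 7 = 6, so 2148 days before a Friday is Friday − 6 = Saturday.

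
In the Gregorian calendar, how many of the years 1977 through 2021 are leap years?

11

Multiples of 4 in [1977,2021]: 11.
Of those, multiples of 100: 1 (not leap unless ÷400).
Multiples of 400: 1.
Leap years = 11 − 1 + 1 = 11.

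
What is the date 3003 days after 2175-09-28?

December 18, 2183

+366 (one year; includes Feb 29, 2176) → Sep 28, 2176 (2637 left).
+365 (one year) → Sep 28, 2177 (2272 left).
+365 (one year) → Sep 28, 2178 (1907 left).
+365 (one year) → Sep 28, 2179 (1542 left).
+366 (one year; includes Feb 29, 2180) → Sep 28, 2180 (1176 left).
+365 (one year) → Sep 28, 2181 (811 left).
+365 (one year) → Sep 28, 2182 (446 left).
+365 (one year) → Sep 28, 2183 (81 left).
Sep has 30 days: +3 → Oct 1, 2183 (78 left).
Oct has 31 days: +31 → Nov 1, 2183 (47 left).
Nov has 30 days: +30 → Dec 1, 2183 (17 left).
+17 → Dec 18, 2183.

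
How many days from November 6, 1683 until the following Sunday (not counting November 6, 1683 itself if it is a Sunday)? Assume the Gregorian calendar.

Nov 6, 1683 is a Saturday.
From Saturday to the next Sunday is 1 day.

1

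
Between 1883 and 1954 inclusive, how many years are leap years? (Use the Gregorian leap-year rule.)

17

Multiples of 4 in [1883,1954]: 18.
Of those, multiples of 100: 1 (not leap unless ÷400).
Multiples of 400: 0.
Leap years = 18 − 1 + 0 = 17.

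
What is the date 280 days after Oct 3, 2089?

Oct has 31 days: +29 → Nov 1, 2089 (251 left).
Nov has 30 days: +30 → Dec 1, 2089 (221 left).
Dec has 31 days: +31 → Jan 1, 2090 (190 left).
Jan has 31 days: +31 → Feb 1, 2090 (159 left).
Feb has 28 days: +28 → Mar 1, 2090 (131 left).
Mar has 31 days: +31 → Apr 1, 2090 (100 left).
Apr has 30 days: +30 → May 1, 2090 (70 left).
May has 31 days: +31 → Jun 1, 2090 (39 left).
Jun has 30 days: +30 → Jul 1, 2090 (9 left).
+9 → Jul 10, 2090.

July 10, 2090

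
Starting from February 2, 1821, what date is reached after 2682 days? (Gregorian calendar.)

+365 (one year) → Feb 2, 1822 (2317 left).
+365 (one year) → Feb 2, 1823 (1952 left).
+365 (one year) → Feb 2, 1824 (1587 left).
+366 (one year; includes Feb 29, 1824) → Feb 2, 1825 (1221 left).
+365 (one year) → Feb 2, 1826 (856 left).
+365 (one year) → Feb 2, 1827 (491 left).
+365 (one year) → Feb 2, 1828 (126 left).
Feb has 29 days: +28 → Mar 1, 1828 (98 left).
Mar has 31 days: +31 → Apr 1, 1828 (67 left).
Apr has 30 days: +30 → May 1, 1828 (37 left).
May has 31 days: +31 → Jun 1, 1828 (6 left).
+6 → Jun 7, 1828.

June 7, 1828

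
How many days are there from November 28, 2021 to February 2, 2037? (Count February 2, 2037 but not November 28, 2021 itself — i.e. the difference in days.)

Nov 28, 2021 → Nov 28, 2022: 365 days.
Nov 28, 2022 → Nov 28, 2023: 365 days.
Nov 28, 2023 → Nov 28, 2024: 366 days (Feb 29, 2024 is in that span).
Nov 28, 2024 → Nov 28, 2025: 365 days.
Nov 28, 2025 → Nov 28, 2026: 365 days.
Nov 28, 2026 → Nov 28, 2027: 365 days.
Nov 28, 2027 → Nov 28, 2028: 366 days (Feb 29, 2028 is in that span).
Nov 28, 2028 → Nov 28, 2029: 365 days.
Nov 28, 2029 → Nov 28, 2030: 365 days.
Nov 28, 2030 → Nov 28, 2031: 365 days.
Nov 28, 2031 → Nov 28, 2032: 366 days (Feb 29, 2032 is in that span).
Nov 28, 2032 → Nov 28, 2033: 365 days.
Nov 28, 2033 → Nov 28, 2034: 365 days.
Nov 28, 2034 → Nov 28, 2035: 365 days.
Nov 28, 2035 → Nov 28, 2036: 366 days (Feb 29, 2036 is in that span).
Nov 28, 2036 → Dec 28, 2036: 30 days (November has 30).
Dec 28, 2036 → Jan 28, 2037: 31 days (December has 31).
Jan 28, 2037 → Feb 2, 2037: 5 days.
Total: 5545 days.

5545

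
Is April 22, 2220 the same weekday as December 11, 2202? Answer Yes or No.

From Dec 11, 2202 to Apr 22, 2220 is 6342 days.
6342 mod 7 = 0, so they are the same weekday.
(Dec 11, 2202 is a Saturday; Apr 22, 2220 is a Saturday.)

Yes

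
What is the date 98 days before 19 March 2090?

−19 → Feb 28, 2090 (end of Feb, 28 days; 79 left).
−28 → Jan 31, 2090 (end of Jan, 31 days; 51 left).
−31 → Dec 31, 2089 (end of Dec, 31 days; 20 left).
−20 → Dec 11, 2089.

December 11, 2089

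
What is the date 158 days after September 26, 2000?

Sep has 30 days: +5 → Oct 1, 2000 (153 left).
Oct has 31 days: +31 → Nov 1, 2000 (122 left).
Nov has 30 days: +30 → Dec 1, 2000 (92 left).
Dec has 31 days: +31 → Jan 1, 2001 (61 left).
Jan has 31 days: +31 → Feb 1, 2001 (30 left).
Feb has 28 days: +28 → Mar 1, 2001 (2 left).
+2 → Mar 3, 2001.

March 3, 2001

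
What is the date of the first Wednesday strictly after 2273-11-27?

December 3, 2273

Nov 27, 2273 is a Thursday.
From Thursday to the next Wednesday is 6 days.
Nov 27, 2273 + 6 = Dec 3, 2273.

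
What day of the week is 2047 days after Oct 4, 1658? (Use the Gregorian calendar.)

Monday

First find the weekday of Oct 4, 1658. Doomsday rule: the anchor day for the 1600s is Tuesday. For year 58: 58÷12 = 4 r 10, and 10÷4 = 2, so 4+10+2 = 16.
Tuesday + 16 ≡ Thursday — that's 1658's doomsday.
In October the doomsday date is Oct 10.
Oct 4 is 6 days before Oct 10; 6 mod 7 = 6, so Thursday − 6 = Friday.
2047 mod 7 = 3, so 2047 days after a Friday is Friday + 3 = Monday.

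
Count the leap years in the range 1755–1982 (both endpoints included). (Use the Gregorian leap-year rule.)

55

Multiples of 4 in [1755,1982]: 57.
Of those, multiples of 100: 2 (not leap unless ÷400).
Multiples of 400: 0.
Leap years = 57 − 2 + 0 = 55.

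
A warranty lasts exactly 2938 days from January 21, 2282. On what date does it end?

+365 (one year) → Jan 21, 2283 (2573 left).
+365 (one year) → Jan 21, 2284 (2208 left).
+366 (one year; includes Feb 29, 2284) → Jan 21, 2285 (1842 left).
+365 (one year) → Jan 21, 2286 (1477 left).
+365 (one year) → Jan 21, 2287 (1112 left).
+365 (one year) → Jan 21, 2288 (747 left).
+366 (one year; includes Feb 29, 2288) → Jan 21, 2289 (381 left).
Jan has 31 days: +11 → Feb 1, 2289 (370 left).
Feb has 28 days: +28 → Mar 1, 2289 (342 left).
Mar has 31 days: +31 → Apr 1, 2289 (311 left).
Apr has 30 days: +30 → May 1, 2289 (281 left).
May has 31 days: +31 → Jun 1, 2289 (250 left).
Jun has 30 days: +30 → Jul 1, 2289 (220 left).
Jul has 31 days: +31 → Aug 1, 2289 (189 left).
Aug has 31 days: +31 → Sep 1, 2289 (158 left).
Sep has 30 days: +30 → Oct 1, 2289 (128 left).
Oct has 31 days: +31 → Nov 1, 2289 (97 left).
Nov has 30 days: +30 → Dec 1, 2289 (67 left).
Dec has 31 days: +31 → Jan 1, 2290 (36 left).
Jan has 31 days: +31 → Feb 1, 2290 (5 left).
+5 → Feb 6, 2290.

February 6, 2290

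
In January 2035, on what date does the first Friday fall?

January 5, 2035

January 1, 2035 is a Monday.
The first Friday is therefore January 5 (4 days later).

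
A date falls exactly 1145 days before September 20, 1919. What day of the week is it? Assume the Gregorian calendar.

Tuesday

First find the weekday of Sep 20, 1919. Doomsday rule: the anchor day for the 1900s is Wednesday. For year 19: 19÷12 = 1 r 7, and 7÷4 = 1, so 1+7+1 = 9.
Wednesday + 9 ≡ Friday — that's 1919's doomsday.
In September the doomsday date is Sep 5.
Sep 20 is 15 days after Sep 5; 15 mod 7 = 1, so Friday + 1 = Saturday.
1145 mod 7 = 4, so 1145 days before a Saturday is Saturday − 4 = Tuesday.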